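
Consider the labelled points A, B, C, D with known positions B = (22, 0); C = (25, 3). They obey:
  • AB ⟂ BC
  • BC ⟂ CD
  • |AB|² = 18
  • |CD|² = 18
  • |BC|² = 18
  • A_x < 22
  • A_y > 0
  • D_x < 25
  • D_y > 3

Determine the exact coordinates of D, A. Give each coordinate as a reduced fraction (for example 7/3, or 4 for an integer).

D = (22, 6)
A = (19, 3)

1. D_x = 22  [[BC ⟂ CD ⇒ 3x+3y-84=0] ∩ [|D−(25, 3)|²=18]]
2. D_y = 6  [[BC ⟂ CD ⇒ 3x+3y-84=0] ∩ [|D−(25, 3)|²=18]]
   so D = (22, 6)
3. A_x = 19  [[AB ⟂ BC ⇒ -3x-3y+66=0] ∩ [|A−(22, 0)|²=18]]
4. A_y = 3  [[AB ⟂ BC ⇒ -3x-3y+66=0] ∩ [|A−(22, 0)|²=18]]
   so A = (19, 3)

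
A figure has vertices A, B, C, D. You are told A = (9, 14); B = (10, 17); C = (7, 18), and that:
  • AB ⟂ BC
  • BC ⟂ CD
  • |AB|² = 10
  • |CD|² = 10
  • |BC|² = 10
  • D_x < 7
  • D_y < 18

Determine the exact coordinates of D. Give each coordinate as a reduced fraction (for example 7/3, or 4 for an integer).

D = (6, 15)

1. D_x = 6  [[BC ⟂ CD ⇒ -3x+1y+3=0] ∩ [|D−(7, 18)|²=10]]
2. D_y = 15  [[BC ⟂ CD ⇒ -3x+1y+3=0] ∩ [|D−(7, 18)|²=10]]
   so D = (6, 15)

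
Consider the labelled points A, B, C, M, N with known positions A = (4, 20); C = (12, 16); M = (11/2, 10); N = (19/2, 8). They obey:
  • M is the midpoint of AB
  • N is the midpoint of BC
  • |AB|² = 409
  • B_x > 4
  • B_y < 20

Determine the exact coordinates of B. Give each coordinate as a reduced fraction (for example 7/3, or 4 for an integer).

B = (7, 0)

1. B_x = 7  [B = 2·M−A = 2·(11/2, 10)−(4, 20)]
2. B_y = 0  [B = 2·M−A = 2·(11/2, 10)−(4, 20)]
   so B = (7, 0)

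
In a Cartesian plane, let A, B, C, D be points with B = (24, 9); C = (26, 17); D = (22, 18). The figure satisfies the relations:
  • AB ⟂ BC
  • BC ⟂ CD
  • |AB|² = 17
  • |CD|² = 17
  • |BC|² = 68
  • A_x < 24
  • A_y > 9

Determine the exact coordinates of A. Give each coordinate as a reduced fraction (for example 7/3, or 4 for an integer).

A = (20, 10)

1. A_x = 20  [[AB ⟂ BC ⇒ -2x-8y+120=0] ∩ [|A−(24, 9)|²=17]]
2. A_y = 10  [[AB ⟂ BC ⇒ -2x-8y+120=0] ∩ [|A−(24, 9)|²=17]]
   so A = (20, 10)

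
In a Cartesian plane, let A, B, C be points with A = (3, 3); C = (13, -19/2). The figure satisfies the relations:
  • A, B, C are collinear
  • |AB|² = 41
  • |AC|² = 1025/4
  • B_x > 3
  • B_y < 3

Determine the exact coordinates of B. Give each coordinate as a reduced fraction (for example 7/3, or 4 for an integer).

1. B_x = 7  [[A, B, C are collinear ⇒ -25/2x-10y+135/2=0] ∩ [|B−(3, 3)|²=41]]
2. B_y = -2  [[A, B, C are collinear ⇒ -25/2x-10y+135/2=0] ∩ [|B−(3, 3)|²=41]]
   so B = (7, -2)

B = (7, -2)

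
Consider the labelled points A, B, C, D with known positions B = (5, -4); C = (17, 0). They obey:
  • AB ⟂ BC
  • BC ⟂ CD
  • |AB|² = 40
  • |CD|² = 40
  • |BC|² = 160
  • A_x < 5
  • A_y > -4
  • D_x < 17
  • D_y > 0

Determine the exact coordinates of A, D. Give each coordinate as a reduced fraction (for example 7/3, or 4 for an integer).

A = (3, 2)
D = (15, 6)

1. A_x = 3  [[AB ⟂ BC ⇒ -12x-4y+44=0] ∩ [|A−(5, -4)|²=40]]
2. A_y = 2  [[AB ⟂ BC ⇒ -12x-4y+44=0] ∩ [|A−(5, -4)|²=40]]
   so A = (3, 2)
3. D_x = 15  [[BC ⟂ CD ⇒ 12x+4y-204=0] ∩ [|D−(17, 0)|²=40]]
4. D_y = 6  [[BC ⟂ CD ⇒ 12x+4y-204=0] ∩ [|D−(17, 0)|²=40]]
   so D = (15, 6)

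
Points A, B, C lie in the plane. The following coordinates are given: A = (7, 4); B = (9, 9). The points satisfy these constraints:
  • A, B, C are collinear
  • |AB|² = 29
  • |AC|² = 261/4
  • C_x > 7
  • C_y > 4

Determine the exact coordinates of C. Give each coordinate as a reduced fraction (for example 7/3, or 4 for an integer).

1. C_x = 10  [[A, B, C are collinear ⇒ -5x+2y+27=0] ∩ [|C−(7, 4)|²=261/4]]
2. C_y = 23/2  [[A, B, C are collinear ⇒ -5x+2y+27=0] ∩ [|C−(7, 4)|²=261/4]]
   so C = (10, 23/2)

C = (10, 23/2)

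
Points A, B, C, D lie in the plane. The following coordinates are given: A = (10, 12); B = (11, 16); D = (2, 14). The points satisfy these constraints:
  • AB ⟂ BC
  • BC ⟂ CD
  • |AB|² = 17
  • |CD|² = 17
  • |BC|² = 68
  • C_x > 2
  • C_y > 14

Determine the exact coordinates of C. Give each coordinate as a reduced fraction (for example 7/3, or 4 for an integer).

1. C_x = 3  [[AB ⟂ BC ⇒ 1x+4y-75=0] ∩ [|C−(2, 14)|²=17]]
2. C_y = 18  [[AB ⟂ BC ⇒ 1x+4y-75=0] ∩ [|C−(2, 14)|²=17]]
   so C = (3, 18)

C = (3, 18)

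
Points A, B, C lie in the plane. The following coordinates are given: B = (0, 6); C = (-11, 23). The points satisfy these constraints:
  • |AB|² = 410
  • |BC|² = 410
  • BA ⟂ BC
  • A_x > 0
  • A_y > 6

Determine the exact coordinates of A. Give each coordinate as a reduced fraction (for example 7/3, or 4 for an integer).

1. A_x = 17  [[BA ⟂ BC ⇒ -11x+17y-102=0] ∩ [|A−(0, 6)|²=410]]
2. A_y = 17  [[BA ⟂ BC ⇒ -11x+17y-102=0] ∩ [|A−(0, 6)|²=410]]
   so A = (17, 17)

A = (17, 17)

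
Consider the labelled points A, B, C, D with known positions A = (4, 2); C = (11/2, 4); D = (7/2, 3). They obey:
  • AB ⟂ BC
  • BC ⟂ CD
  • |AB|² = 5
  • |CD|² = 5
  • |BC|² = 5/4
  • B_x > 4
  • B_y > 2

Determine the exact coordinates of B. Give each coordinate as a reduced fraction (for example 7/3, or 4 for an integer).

1. B_x = 6  [[BC ⟂ CD ⇒ 2x+1y-15=0] ∩ [|B−(4, 2)|²=5]]
2. B_y = 3  [[BC ⟂ CD ⇒ 2x+1y-15=0] ∩ [|B−(4, 2)|²=5]]
   so B = (6, 3)

B = (6, 3)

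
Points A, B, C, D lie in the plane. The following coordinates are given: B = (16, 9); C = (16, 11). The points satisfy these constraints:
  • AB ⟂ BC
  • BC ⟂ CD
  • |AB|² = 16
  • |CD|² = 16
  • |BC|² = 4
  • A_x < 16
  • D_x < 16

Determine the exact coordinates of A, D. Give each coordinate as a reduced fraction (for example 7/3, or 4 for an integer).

1. A_x = 12  [[AB ⟂ BC ⇒ -2y+18=0] ∩ [|A−(16, 9)|²=16]]
2. A_y = 9  [[AB ⟂ BC ⇒ -2y+18=0] ∩ [|A−(16, 9)|²=16]]
   so A = (12, 9)
3. D_x = 12  [[BC ⟂ CD ⇒ 2y-22=0] ∩ [|D−(16, 11)|²=16]]
4. D_y = 11  [[BC ⟂ CD ⇒ 2y-22=0] ∩ [|D−(16, 11)|²=16]]
   so D = (12, 11)

A = (12, 9)
D = (12, 11)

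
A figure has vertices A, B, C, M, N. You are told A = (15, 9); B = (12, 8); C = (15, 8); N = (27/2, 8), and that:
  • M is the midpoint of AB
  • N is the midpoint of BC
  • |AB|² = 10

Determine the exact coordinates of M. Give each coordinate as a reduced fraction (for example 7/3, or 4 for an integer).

M = (27/2, 17/2)

1. M_x = 27/2  [2·M = A+B = (15, 9)+(12, 8)]
2. M_y = 17/2  [2·M = A+B = (15, 9)+(12, 8)]
   so M = (27/2, 17/2)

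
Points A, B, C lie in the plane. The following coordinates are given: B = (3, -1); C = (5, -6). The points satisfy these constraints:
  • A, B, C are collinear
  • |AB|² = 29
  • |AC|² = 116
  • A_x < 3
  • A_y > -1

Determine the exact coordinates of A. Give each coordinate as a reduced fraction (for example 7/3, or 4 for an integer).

1. A_x = 1  [[A, B, C are collinear ⇒ 5x+2y-13=0] ∩ [|A−(3, -1)|²=29]]
2. A_y = 4  [[A, B, C are collinear ⇒ 5x+2y-13=0] ∩ [|A−(3, -1)|²=29]]
   so A = (1, 4)

A = (1, 4)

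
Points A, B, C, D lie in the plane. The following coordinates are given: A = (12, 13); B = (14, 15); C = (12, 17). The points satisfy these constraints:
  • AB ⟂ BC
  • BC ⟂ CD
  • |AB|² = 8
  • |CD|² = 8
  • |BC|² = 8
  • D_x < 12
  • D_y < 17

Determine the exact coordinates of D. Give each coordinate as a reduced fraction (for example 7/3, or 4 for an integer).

D = (10, 15)

1. D_x = 10  [[BC ⟂ CD ⇒ -2x+2y-10=0] ∩ [|D−(12, 17)|²=8]]
2. D_y = 15  [[BC ⟂ CD ⇒ -2x+2y-10=0] ∩ [|D−(12, 17)|²=8]]
   so D = (10, 15)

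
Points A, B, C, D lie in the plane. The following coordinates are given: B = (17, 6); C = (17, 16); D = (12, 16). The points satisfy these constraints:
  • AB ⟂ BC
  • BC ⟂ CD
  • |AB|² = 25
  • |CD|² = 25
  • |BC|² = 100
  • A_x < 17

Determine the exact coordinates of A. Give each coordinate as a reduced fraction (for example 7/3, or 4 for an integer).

1. A_x = 12  [[AB ⟂ BC ⇒ -10y+60=0] ∩ [|A−(17, 6)|²=25]]
2. A_y = 6  [[AB ⟂ BC ⇒ -10y+60=0] ∩ [|A−(17, 6)|²=25]]
   so A = (12, 6)

A = (12, 6)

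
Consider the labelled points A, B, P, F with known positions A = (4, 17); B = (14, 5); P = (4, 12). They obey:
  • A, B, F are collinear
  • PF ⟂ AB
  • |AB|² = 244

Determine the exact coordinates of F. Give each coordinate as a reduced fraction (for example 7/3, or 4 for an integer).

1. F_x = 394/61  [[A, B, F are collinear ⇒ 12x+10y-218=0] ∩ [PF ⟂ AB ⇒ 10x-12y+104=0]]
2. F_y = 857/61  [[A, B, F are collinear ⇒ 12x+10y-218=0] ∩ [PF ⟂ AB ⇒ 10x-12y+104=0]]
   so F = (394/61, 857/61)

F = (394/61, 857/61)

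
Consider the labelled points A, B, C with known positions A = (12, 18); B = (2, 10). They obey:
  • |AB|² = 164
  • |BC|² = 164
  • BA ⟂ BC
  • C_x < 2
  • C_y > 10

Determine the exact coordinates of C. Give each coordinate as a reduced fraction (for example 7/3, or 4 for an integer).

C = (-6, 20)

1. C_x = -6  [[BA ⟂ BC ⇒ 10x+8y-100=0] ∩ [|C−(2, 10)|²=164]]
2. C_y = 20  [[BA ⟂ BC ⇒ 10x+8y-100=0] ∩ [|C−(2, 10)|²=164]]
   so C = (-6, 20)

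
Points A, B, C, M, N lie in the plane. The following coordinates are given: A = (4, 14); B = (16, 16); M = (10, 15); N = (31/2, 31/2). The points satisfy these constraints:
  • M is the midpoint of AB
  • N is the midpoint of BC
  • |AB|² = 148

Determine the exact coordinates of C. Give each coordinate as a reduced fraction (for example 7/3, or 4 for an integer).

C = (15, 15)

1. C_x = 15  [C = 2·N−B = 2·(31/2, 31/2)−(16, 16)]
2. C_y = 15  [C = 2·N−B = 2·(31/2, 31/2)−(16, 16)]
   so C = (15, 15)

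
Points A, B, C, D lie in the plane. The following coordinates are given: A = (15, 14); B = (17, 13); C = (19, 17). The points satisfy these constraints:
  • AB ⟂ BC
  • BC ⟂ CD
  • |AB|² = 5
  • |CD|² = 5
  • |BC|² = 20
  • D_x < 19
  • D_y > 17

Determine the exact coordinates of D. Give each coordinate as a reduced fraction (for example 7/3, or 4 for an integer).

D = (17, 18)

1. D_x = 17  [[BC ⟂ CD ⇒ 2x+4y-106=0] ∩ [|D−(19, 17)|²=5]]
2. D_y = 18  [[BC ⟂ CD ⇒ 2x+4y-106=0] ∩ [|D−(19, 17)|²=5]]
   so D = (17, 18)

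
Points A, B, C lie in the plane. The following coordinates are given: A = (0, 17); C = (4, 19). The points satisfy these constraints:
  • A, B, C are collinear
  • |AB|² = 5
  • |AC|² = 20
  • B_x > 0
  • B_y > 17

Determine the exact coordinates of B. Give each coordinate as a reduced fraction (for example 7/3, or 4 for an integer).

B = (2, 18)

1. B_x = 2  [[A, B, C are collinear ⇒ 2x-4y+68=0] ∩ [|B−(0, 17)|²=5]]
2. B_y = 18  [[A, B, C are collinear ⇒ 2x-4y+68=0] ∩ [|B−(0, 17)|²=5]]
   so B = (2, 18)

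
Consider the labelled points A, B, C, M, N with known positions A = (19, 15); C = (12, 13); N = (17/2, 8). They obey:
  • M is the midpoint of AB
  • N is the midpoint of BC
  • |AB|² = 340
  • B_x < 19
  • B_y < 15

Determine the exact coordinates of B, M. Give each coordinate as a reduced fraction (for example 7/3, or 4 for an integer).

B = (5, 3)
M = (12, 9)

1. B_x = 5  [B = 2·N−C = 2·(17/2, 8)−(12, 13)]
2. B_y = 3  [B = 2·N−C = 2·(17/2, 8)−(12, 13)]
   so B = (5, 3)
3. M_x = 12  [2·M = A+B = (19, 15)+(5, 3)]
4. M_y = 9  [2·M = A+B = (19, 15)+(5, 3)]
   so M = (12, 9)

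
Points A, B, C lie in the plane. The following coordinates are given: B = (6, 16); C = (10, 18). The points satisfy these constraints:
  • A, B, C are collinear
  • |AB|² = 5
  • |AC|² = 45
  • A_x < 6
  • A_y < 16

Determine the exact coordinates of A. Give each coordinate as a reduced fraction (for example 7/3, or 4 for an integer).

A = (4, 15)

1. A_x = 4  [[A, B, C are collinear ⇒ -2x+4y-52=0] ∩ [|A−(6, 16)|²=5]]
2. A_y = 15  [[A, B, C are collinear ⇒ -2x+4y-52=0] ∩ [|A−(6, 16)|²=5]]
   so A = (4, 15)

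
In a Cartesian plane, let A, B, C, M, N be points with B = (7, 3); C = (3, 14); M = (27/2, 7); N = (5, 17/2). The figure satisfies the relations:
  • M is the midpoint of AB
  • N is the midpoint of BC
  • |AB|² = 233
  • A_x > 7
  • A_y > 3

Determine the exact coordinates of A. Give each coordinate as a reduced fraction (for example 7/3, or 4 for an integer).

1. A_x = 20  [A = 2·M−B = 2·(27/2, 7)−(7, 3)]
2. A_y = 11  [A = 2·M−B = 2·(27/2, 7)−(7, 3)]
   so A = (20, 11)

A = (20, 11)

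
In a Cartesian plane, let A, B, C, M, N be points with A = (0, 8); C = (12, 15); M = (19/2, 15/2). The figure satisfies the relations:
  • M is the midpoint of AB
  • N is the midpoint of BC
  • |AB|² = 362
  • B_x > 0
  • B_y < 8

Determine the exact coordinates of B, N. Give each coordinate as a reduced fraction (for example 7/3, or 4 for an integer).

B = (19, 7)
N = (31/2, 11)

1. B_x = 19  [B = 2·M−A = 2·(19/2, 15/2)−(0, 8)]
2. B_y = 7  [B = 2·M−A = 2·(19/2, 15/2)−(0, 8)]
   so B = (19, 7)
3. N_x = 31/2  [2·N = B+C = (19, 7)+(12, 15)]
4. N_y = 11  [2·N = B+C = (19, 7)+(12, 15)]
   so N = (31/2, 11)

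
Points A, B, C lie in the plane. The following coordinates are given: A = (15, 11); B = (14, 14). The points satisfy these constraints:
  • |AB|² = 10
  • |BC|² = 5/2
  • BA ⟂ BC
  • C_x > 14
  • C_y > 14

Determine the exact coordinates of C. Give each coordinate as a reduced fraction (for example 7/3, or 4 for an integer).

1. C_x = 31/2  [[BA ⟂ BC ⇒ 1x-3y+28=0] ∩ [|C−(14, 14)|²=5/2]]
2. C_y = 29/2  [[BA ⟂ BC ⇒ 1x-3y+28=0] ∩ [|C−(14, 14)|²=5/2]]
   so C = (31/2, 29/2)

C = (31/2, 29/2)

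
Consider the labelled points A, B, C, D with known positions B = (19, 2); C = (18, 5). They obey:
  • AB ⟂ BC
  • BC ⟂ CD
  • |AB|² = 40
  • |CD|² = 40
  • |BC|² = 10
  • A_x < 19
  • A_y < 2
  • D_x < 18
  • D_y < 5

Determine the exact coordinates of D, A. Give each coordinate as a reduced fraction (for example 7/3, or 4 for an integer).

1. D_x = 12  [[BC ⟂ CD ⇒ -1x+3y+3=0] ∩ [|D−(18, 5)|²=40]]
2. D_y = 3  [[BC ⟂ CD ⇒ -1x+3y+3=0] ∩ [|D−(18, 5)|²=40]]
   so D = (12, 3)
3. A_x = 13  [[AB ⟂ BC ⇒ 1x-3y-13=0] ∩ [|A−(19, 2)|²=40]]
4. A_y = 0  [[AB ⟂ BC ⇒ 1x-3y-13=0] ∩ [|A−(19, 2)|²=40]]
   so A = (13, 0)

D = (12, 3)
A = (13, 0)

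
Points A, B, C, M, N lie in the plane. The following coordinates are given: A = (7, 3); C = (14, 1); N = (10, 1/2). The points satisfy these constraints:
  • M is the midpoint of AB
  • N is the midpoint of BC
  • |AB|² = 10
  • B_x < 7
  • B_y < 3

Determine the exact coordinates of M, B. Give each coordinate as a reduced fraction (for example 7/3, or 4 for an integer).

1. B_x = 6  [B = 2·N−C = 2·(10, 1/2)−(14, 1)]
2. B_y = 0  [B = 2·N−C = 2·(10, 1/2)−(14, 1)]
   so B = (6, 0)
3. M_x = 13/2  [2·M = A+B = (7, 3)+(6, 0)]
4. M_y = 3/2  [2·M = A+B = (7, 3)+(6, 0)]
   so M = (13/2, 3/2)

M = (13/2, 3/2)
B = (6, 0)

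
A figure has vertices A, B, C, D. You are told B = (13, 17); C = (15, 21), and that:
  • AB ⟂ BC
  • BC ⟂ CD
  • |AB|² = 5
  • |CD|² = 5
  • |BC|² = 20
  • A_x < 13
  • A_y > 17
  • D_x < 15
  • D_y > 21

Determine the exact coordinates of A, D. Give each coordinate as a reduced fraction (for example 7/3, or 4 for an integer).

1. A_x = 11  [[AB ⟂ BC ⇒ -2x-4y+94=0] ∩ [|A−(13, 17)|²=5]]
2. A_y = 18  [[AB ⟂ BC ⇒ -2x-4y+94=0] ∩ [|A−(13, 17)|²=5]]
   so A = (11, 18)
3. D_x = 13  [[BC ⟂ CD ⇒ 2x+4y-114=0] ∩ [|D−(15, 21)|²=5]]
4. D_y = 22  [[BC ⟂ CD ⇒ 2x+4y-114=0] ∩ [|D−(15, 21)|²=5]]
   so D = (13, 22)

A = (11, 18)
D = (13, 22)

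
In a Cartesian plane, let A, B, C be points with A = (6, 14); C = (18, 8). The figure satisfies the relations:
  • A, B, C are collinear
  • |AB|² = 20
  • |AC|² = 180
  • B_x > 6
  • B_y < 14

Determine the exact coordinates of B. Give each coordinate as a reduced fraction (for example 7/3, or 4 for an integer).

1. B_x = 10  [[A, B, C are collinear ⇒ -6x-12y+204=0] ∩ [|B−(6, 14)|²=20]]
2. B_y = 12  [[A, B, C are collinear ⇒ -6x-12y+204=0] ∩ [|B−(6, 14)|²=20]]
   so B = (10, 12)

B = (10, 12)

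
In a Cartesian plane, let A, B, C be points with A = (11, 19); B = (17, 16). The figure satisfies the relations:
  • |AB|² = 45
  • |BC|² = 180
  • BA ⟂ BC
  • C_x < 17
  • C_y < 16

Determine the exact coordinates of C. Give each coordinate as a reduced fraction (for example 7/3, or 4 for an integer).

C = (11, 4)

1. C_x = 11  [[BA ⟂ BC ⇒ -6x+3y+54=0] ∩ [|C−(17, 16)|²=180]]
2. C_y = 4  [[BA ⟂ BC ⇒ -6x+3y+54=0] ∩ [|C−(17, 16)|²=180]]
   so C = (11, 4)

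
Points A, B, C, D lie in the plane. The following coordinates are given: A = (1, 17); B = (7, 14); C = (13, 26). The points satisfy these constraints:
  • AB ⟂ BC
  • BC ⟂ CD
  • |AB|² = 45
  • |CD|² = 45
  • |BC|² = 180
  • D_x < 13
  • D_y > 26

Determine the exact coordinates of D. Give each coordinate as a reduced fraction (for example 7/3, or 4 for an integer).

D = (7, 29)

1. D_x = 7  [[BC ⟂ CD ⇒ 6x+12y-390=0] ∩ [|D−(13, 26)|²=45]]
2. D_y = 29  [[BC ⟂ CD ⇒ 6x+12y-390=0] ∩ [|D−(13, 26)|²=45]]
   so D = (7, 29)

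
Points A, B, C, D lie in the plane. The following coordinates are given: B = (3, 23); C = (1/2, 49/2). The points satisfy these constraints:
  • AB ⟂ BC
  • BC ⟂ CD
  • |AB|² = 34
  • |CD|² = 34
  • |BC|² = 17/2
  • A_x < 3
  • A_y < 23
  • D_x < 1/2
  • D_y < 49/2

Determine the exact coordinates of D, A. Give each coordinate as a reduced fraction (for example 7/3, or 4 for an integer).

1. D_x = -5/2  [[BC ⟂ CD ⇒ -5/2x+3/2y-71/2=0] ∩ [|D−(1/2, 49/2)|²=34]]
2. D_y = 39/2  [[BC ⟂ CD ⇒ -5/2x+3/2y-71/2=0] ∩ [|D−(1/2, 49/2)|²=34]]
   so D = (-5/2, 39/2)
3. A_x = 0  [[AB ⟂ BC ⇒ 5/2x-3/2y+27=0] ∩ [|A−(3, 23)|²=34]]
4. A_y = 18  [[AB ⟂ BC ⇒ 5/2x-3/2y+27=0] ∩ [|A−(3, 23)|²=34]]
   so A = (0, 18)

D = (-5/2, 39/2)
A = (0, 18)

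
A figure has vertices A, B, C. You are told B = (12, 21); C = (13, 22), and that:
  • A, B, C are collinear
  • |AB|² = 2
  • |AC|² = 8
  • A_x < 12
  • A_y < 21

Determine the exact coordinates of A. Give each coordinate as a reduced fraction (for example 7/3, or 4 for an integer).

A = (11, 20)

1. A_x = 11  [[A, B, C are collinear ⇒ -1x+1y-9=0] ∩ [|A−(12, 21)|²=2]]
2. A_y = 20  [[A, B, C are collinear ⇒ -1x+1y-9=0] ∩ [|A−(12, 21)|²=2]]
   so A = (11, 20)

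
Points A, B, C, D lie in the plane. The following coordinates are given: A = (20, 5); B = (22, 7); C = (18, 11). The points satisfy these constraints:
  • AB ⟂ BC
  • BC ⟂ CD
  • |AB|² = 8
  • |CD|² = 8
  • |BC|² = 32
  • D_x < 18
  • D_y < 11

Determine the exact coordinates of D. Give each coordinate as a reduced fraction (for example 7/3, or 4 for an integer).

1. D_x = 16  [[BC ⟂ CD ⇒ -4x+4y+28=0] ∩ [|D−(18, 11)|²=8]]
2. D_y = 9  [[BC ⟂ CD ⇒ -4x+4y+28=0] ∩ [|D−(18, 11)|²=8]]
   so D = (16, 9)

D = (16, 9)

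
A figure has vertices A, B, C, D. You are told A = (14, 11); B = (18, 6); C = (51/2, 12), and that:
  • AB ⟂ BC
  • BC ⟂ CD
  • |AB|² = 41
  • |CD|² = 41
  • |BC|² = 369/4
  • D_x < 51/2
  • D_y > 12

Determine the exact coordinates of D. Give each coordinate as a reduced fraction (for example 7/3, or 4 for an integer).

D = (43/2, 17)

1. D_x = 43/2  [[BC ⟂ CD ⇒ 15/2x+6y-1053/4=0] ∩ [|D−(51/2, 12)|²=41]]
2. D_y = 17  [[BC ⟂ CD ⇒ 15/2x+6y-1053/4=0] ∩ [|D−(51/2, 12)|²=41]]
   so D = (43/2, 17)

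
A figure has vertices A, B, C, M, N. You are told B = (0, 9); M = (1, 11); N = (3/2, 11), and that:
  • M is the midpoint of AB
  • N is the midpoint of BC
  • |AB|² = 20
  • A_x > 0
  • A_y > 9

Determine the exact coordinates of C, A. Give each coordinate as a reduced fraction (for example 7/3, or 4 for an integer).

C = (3, 13)
A = (2, 13)

1. A_x = 2  [A = 2·M−B = 2·(1, 11)−(0, 9)]
2. A_y = 13  [A = 2·M−B = 2·(1, 11)−(0, 9)]
   so A = (2, 13)
3. C_x = 3  [C = 2·N−B = 2·(3/2, 11)−(0, 9)]
4. C_y = 13  [C = 2·N−B = 2·(3/2, 11)−(0, 9)]
   so C = (3, 13)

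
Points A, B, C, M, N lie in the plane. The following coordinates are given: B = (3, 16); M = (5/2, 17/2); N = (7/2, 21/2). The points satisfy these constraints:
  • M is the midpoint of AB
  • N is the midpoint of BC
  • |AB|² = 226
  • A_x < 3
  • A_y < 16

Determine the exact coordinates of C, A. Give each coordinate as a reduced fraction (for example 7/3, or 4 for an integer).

C = (4, 5)
A = (2, 1)

1. A_x = 2  [A = 2·M−B = 2·(5/2, 17/2)−(3, 16)]
2. A_y = 1  [A = 2·M−B = 2·(5/2, 17/2)−(3, 16)]
   so A = (2, 1)
3. C_x = 4  [C = 2·N−B = 2·(7/2, 21/2)−(3, 16)]
4. C_y = 5  [C = 2·N−B = 2·(7/2, 21/2)−(3, 16)]
   so C = (4, 5)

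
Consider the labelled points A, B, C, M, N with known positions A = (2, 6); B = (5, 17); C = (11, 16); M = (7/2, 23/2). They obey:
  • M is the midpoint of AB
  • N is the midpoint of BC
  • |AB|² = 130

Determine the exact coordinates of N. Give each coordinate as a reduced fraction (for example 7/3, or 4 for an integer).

N = (8, 33/2)

1. N_x = 8  [2·N = B+C = (5, 17)+(11, 16)]
2. N_y = 33/2  [2·N = B+C = (5, 17)+(11, 16)]
   so N = (8, 33/2)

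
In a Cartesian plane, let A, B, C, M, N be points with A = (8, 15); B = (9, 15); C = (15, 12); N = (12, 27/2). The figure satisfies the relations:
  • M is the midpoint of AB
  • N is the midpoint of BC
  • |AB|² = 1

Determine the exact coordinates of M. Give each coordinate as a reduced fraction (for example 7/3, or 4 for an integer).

M = (17/2, 15)

1. M_x = 17/2  [2·M = A+B = (8, 15)+(9, 15)]
2. M_y = 15  [2·M = A+B = (8, 15)+(9, 15)]
   so M = (17/2, 15)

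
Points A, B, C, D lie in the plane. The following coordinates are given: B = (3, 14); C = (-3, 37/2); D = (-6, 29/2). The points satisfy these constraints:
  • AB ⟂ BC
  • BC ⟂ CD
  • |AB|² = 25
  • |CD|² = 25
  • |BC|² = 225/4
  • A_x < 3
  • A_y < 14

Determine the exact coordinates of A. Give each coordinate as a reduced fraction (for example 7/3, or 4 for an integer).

1. A_x = 0  [[AB ⟂ BC ⇒ 6x-9/2y+45=0] ∩ [|A−(3, 14)|²=25]]
2. A_y = 10  [[AB ⟂ BC ⇒ 6x-9/2y+45=0] ∩ [|A−(3, 14)|²=25]]
   so A = (0, 10)

A = (0, 10)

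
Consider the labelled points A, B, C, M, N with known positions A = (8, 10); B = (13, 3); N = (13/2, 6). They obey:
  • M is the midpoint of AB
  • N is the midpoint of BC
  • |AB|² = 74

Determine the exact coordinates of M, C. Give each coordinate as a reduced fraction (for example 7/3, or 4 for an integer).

M = (21/2, 13/2)
C = (0, 9)

1. M_x = 21/2  [2·M = A+B = (8, 10)+(13, 3)]
2. M_y = 13/2  [2·M = A+B = (8, 10)+(13, 3)]
   so M = (21/2, 13/2)
3. C_x = 0  [C = 2·N−B = 2·(13/2, 6)−(13, 3)]
4. C_y = 9  [C = 2·N−B = 2·(13/2, 6)−(13, 3)]
   so C = (0, 9)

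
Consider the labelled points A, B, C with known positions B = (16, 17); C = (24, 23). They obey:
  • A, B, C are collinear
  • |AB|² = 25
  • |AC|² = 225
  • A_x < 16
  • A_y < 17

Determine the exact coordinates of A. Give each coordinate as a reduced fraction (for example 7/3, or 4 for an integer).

1. A_x = 12  [[A, B, C are collinear ⇒ -6x+8y-40=0] ∩ [|A−(16, 17)|²=25]]
2. A_y = 14  [[A, B, C are collinear ⇒ -6x+8y-40=0] ∩ [|A−(16, 17)|²=25]]
   so A = (12, 14)

A = (12, 14)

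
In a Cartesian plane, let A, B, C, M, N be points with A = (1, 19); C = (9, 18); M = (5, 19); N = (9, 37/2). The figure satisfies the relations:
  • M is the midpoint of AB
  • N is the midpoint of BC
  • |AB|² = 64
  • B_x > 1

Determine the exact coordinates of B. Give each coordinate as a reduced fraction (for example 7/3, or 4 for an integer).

B = (9, 19)

1. B_x = 9  [B = 2·M−A = 2·(5, 19)−(1, 19)]
2. B_y = 19  [B = 2·M−A = 2·(5, 19)−(1, 19)]
   so B = (9, 19)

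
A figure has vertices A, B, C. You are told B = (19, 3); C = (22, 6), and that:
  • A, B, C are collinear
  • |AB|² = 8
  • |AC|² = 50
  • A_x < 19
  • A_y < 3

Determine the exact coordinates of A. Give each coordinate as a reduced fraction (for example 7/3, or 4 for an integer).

1. A_x = 17  [[A, B, C are collinear ⇒ -3x+3y+48=0] ∩ [|A−(19, 3)|²=8]]
2. A_y = 1  [[A, B, C are collinear ⇒ -3x+3y+48=0] ∩ [|A−(19, 3)|²=8]]
   so A = (17, 1)

A = (17, 1)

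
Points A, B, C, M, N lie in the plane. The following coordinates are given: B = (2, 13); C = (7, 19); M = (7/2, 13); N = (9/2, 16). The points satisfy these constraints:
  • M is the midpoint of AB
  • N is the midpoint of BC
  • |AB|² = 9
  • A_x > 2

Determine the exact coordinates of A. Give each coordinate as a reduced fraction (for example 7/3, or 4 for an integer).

1. A_x = 5  [A = 2·M−B = 2·(7/2, 13)−(2, 13)]
2. A_y = 13  [A = 2·M−B = 2·(7/2, 13)−(2, 13)]
   so A = (5, 13)

A = (5, 13)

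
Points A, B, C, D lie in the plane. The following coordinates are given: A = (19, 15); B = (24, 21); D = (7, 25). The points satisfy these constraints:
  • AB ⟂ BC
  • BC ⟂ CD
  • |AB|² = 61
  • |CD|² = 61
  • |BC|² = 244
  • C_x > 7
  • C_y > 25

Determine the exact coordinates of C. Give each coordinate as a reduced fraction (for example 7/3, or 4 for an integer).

C = (12, 31)

1. C_x = 12  [[AB ⟂ BC ⇒ 5x+6y-246=0] ∩ [|C−(7, 25)|²=61]]
2. C_y = 31  [[AB ⟂ BC ⇒ 5x+6y-246=0] ∩ [|C−(7, 25)|²=61]]
   so C = (12, 31)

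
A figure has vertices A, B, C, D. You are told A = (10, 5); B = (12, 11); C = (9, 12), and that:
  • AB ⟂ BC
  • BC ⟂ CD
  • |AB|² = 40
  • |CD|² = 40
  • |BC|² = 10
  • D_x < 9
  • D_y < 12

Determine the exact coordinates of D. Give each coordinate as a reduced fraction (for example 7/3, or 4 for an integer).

1. D_x = 7  [[BC ⟂ CD ⇒ -3x+1y+15=0] ∩ [|D−(9, 12)|²=40]]
2. D_y = 6  [[BC ⟂ CD ⇒ -3x+1y+15=0] ∩ [|D−(9, 12)|²=40]]
   so D = (7, 6)

D = (7, 6)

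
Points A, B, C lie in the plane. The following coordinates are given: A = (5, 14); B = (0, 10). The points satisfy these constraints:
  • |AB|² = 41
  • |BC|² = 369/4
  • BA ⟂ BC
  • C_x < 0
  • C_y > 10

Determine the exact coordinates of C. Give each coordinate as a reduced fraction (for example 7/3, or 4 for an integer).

C = (-6, 35/2)

1. C_x = -6  [[BA ⟂ BC ⇒ 5x+4y-40=0] ∩ [|C−(0, 10)|²=369/4]]
2. C_y = 35/2  [[BA ⟂ BC ⇒ 5x+4y-40=0] ∩ [|C−(0, 10)|²=369/4]]
   so C = (-6, 35/2)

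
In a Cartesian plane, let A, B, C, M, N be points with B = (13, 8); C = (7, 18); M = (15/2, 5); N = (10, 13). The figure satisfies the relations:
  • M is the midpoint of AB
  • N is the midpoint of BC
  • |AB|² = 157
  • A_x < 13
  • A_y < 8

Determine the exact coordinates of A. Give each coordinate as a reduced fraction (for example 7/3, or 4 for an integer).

A = (2, 2)

1. A_x = 2  [A = 2·M−B = 2·(15/2, 5)−(13, 8)]
2. A_y = 2  [A = 2·M−B = 2·(15/2, 5)−(13, 8)]
   so A = (2, 2)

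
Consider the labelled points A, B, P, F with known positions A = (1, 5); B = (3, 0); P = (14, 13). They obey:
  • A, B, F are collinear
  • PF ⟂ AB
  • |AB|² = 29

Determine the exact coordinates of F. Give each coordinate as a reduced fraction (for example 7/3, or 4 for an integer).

F = (1/29, 215/29)

1. F_x = 1/29  [[A, B, F are collinear ⇒ 5x+2y-15=0] ∩ [PF ⟂ AB ⇒ 2x-5y+37=0]]
2. F_y = 215/29  [[A, B, F are collinear ⇒ 5x+2y-15=0] ∩ [PF ⟂ AB ⇒ 2x-5y+37=0]]
   so F = (1/29, 215/29)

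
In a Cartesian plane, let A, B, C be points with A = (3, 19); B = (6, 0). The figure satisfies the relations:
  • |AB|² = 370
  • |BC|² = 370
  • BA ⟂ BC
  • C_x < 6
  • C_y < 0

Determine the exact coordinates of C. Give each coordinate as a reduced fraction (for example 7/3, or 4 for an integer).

1. C_x = -13  [[BA ⟂ BC ⇒ -3x+19y+18=0] ∩ [|C−(6, 0)|²=370]]
2. C_y = -3  [[BA ⟂ BC ⇒ -3x+19y+18=0] ∩ [|C−(6, 0)|²=370]]
   so C = (-13, -3)

C = (-13, -3)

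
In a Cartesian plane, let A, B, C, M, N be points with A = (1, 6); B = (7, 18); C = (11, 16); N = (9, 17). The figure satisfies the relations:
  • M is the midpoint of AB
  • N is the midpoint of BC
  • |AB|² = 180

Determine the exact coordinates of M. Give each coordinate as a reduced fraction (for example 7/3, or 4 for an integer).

M = (4, 12)

1. M_x = 4  [2·M = A+B = (1, 6)+(7, 18)]
2. M_y = 12  [2·M = A+B = (1, 6)+(7, 18)]
   so M = (4, 12)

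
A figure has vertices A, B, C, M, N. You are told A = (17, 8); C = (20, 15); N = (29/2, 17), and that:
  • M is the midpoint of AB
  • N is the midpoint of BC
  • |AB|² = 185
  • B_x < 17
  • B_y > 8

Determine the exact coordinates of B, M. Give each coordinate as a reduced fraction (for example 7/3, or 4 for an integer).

B = (9, 19)
M = (13, 27/2)

1. B_x = 9  [B = 2·N−C = 2·(29/2, 17)−(20, 15)]
2. B_y = 19  [B = 2·N−C = 2·(29/2, 17)−(20, 15)]
   so B = (9, 19)
3. M_x = 13  [2·M = A+B = (17, 8)+(9, 19)]
4. M_y = 27/2  [2·M = A+B = (17, 8)+(9, 19)]
   so M = (13, 27/2)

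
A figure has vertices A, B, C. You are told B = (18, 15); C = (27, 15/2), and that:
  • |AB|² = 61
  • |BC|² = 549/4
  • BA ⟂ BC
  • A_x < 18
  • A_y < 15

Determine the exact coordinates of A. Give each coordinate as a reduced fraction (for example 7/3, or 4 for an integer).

A = (13, 9)

1. A_x = 13  [[BA ⟂ BC ⇒ 9x-15/2y-99/2=0] ∩ [|A−(18, 15)|²=61]]
2. A_y = 9  [[BA ⟂ BC ⇒ 9x-15/2y-99/2=0] ∩ [|A−(18, 15)|²=61]]
   so A = (13, 9)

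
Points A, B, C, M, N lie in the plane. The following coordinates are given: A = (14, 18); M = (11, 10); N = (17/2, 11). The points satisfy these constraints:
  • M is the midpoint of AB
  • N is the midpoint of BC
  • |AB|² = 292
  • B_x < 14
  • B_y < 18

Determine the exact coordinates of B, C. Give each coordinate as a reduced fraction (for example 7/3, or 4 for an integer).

1. B_x = 8  [B = 2·M−A = 2·(11, 10)−(14, 18)]
2. B_y = 2  [B = 2·M−A = 2·(11, 10)−(14, 18)]
   so B = (8, 2)
3. C_x = 9  [C = 2·N−B = 2·(17/2, 11)−(8, 2)]
4. C_y = 20  [C = 2·N−B = 2·(17/2, 11)−(8, 2)]
   so C = (9, 20)

B = (8, 2)
C = (9, 20)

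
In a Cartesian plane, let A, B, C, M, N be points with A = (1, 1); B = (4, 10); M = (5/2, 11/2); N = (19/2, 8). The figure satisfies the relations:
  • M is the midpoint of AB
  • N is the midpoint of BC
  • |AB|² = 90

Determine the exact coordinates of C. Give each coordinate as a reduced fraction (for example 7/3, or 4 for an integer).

1. C_x = 15  [C = 2·N−B = 2·(19/2, 8)−(4, 10)]
2. C_y = 6  [C = 2·N−B = 2·(19/2, 8)−(4, 10)]
   so C = (15, 6)

C = (15, 6)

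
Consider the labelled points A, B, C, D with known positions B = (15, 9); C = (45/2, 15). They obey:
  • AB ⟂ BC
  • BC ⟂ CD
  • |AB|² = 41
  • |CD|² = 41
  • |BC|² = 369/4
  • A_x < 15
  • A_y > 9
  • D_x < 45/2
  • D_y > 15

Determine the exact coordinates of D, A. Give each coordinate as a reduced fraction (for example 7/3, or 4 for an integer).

1. D_x = 37/2  [[BC ⟂ CD ⇒ 15/2x+6y-1035/4=0] ∩ [|D−(45/2, 15)|²=41]]
2. D_y = 20  [[BC ⟂ CD ⇒ 15/2x+6y-1035/4=0] ∩ [|D−(45/2, 15)|²=41]]
   so D = (37/2, 20)
3. A_x = 11  [[AB ⟂ BC ⇒ -15/2x-6y+333/2=0] ∩ [|A−(15, 9)|²=41]]
4. A_y = 14  [[AB ⟂ BC ⇒ -15/2x-6y+333/2=0] ∩ [|A−(15, 9)|²=41]]
   so A = (11, 14)

D = (37/2, 20)
A = (11, 14)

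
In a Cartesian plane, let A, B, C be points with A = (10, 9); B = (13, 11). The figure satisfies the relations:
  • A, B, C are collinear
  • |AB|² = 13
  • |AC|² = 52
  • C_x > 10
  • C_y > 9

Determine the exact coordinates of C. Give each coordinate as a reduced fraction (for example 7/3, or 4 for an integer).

1. C_x = 16  [[A, B, C are collinear ⇒ -2x+3y-7=0] ∩ [|C−(10, 9)|²=52]]
2. C_y = 13  [[A, B, C are collinear ⇒ -2x+3y-7=0] ∩ [|C−(10, 9)|²=52]]
   so C = (16, 13)

C = (16, 13)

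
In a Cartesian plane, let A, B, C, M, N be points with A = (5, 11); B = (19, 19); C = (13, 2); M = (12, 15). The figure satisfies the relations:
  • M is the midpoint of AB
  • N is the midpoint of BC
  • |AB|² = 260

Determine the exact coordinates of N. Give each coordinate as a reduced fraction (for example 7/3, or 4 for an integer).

1. N_x = 16  [2·N = B+C = (19, 19)+(13, 2)]
2. N_y = 21/2  [2·N = B+C = (19, 19)+(13, 2)]
   so N = (16, 21/2)

N = (16, 21/2)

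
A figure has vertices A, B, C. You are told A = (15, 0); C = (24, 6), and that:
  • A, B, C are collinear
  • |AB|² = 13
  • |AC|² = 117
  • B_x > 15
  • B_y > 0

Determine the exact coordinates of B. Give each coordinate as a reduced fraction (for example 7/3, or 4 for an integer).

B = (18, 2)

1. B_x = 18  [[A, B, C are collinear ⇒ 6x-9y-90=0] ∩ [|B−(15, 0)|²=13]]
2. B_y = 2  [[A, B, C are collinear ⇒ 6x-9y-90=0] ∩ [|B−(15, 0)|²=13]]
   so B = (18, 2)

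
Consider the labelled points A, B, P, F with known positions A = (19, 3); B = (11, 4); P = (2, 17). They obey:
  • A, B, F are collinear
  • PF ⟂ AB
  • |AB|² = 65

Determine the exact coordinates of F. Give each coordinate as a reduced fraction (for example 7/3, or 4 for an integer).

F = (7/13, 69/13)

1. F_x = 7/13  [[A, B, F are collinear ⇒ -1x-8y+43=0] ∩ [PF ⟂ AB ⇒ -8x+1y-1=0]]
2. F_y = 69/13  [[A, B, F are collinear ⇒ -1x-8y+43=0] ∩ [PF ⟂ AB ⇒ -8x+1y-1=0]]
   so F = (7/13, 69/13)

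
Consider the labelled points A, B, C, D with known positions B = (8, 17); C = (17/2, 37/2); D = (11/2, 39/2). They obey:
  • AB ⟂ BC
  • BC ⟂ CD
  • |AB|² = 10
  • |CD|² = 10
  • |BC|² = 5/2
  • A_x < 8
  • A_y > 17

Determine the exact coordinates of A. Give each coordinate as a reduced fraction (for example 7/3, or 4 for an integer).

1. A_x = 5  [[AB ⟂ BC ⇒ -1/2x-3/2y+59/2=0] ∩ [|A−(8, 17)|²=10]]
2. A_y = 18  [[AB ⟂ BC ⇒ -1/2x-3/2y+59/2=0] ∩ [|A−(8, 17)|²=10]]
   so A = (5, 18)

A = (5, 18)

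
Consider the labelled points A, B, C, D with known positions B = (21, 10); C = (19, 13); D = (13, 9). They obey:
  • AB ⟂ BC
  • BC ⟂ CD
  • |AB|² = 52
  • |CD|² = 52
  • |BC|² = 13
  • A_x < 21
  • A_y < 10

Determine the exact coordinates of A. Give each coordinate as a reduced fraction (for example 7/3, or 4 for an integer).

1. A_x = 15  [[AB ⟂ BC ⇒ 2x-3y-12=0] ∩ [|A−(21, 10)|²=52]]
2. A_y = 6  [[AB ⟂ BC ⇒ 2x-3y-12=0] ∩ [|A−(21, 10)|²=52]]
   so A = (15, 6)

A = (15, 6)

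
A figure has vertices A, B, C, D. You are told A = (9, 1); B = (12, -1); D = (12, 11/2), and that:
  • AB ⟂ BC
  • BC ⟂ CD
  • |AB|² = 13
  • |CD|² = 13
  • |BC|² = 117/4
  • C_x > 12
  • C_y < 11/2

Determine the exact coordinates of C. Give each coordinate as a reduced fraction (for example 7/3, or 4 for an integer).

1. C_x = 15  [[AB ⟂ BC ⇒ 3x-2y-38=0] ∩ [|C−(12, 11/2)|²=13]]
2. C_y = 7/2  [[AB ⟂ BC ⇒ 3x-2y-38=0] ∩ [|C−(12, 11/2)|²=13]]
   so C = (15, 7/2)

C = (15, 7/2)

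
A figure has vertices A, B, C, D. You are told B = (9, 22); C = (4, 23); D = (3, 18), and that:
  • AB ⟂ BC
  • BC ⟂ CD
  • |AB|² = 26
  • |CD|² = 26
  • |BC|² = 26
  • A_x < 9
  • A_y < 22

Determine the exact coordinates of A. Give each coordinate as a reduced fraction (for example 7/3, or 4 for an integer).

A = (8, 17)

1. A_x = 8  [[AB ⟂ BC ⇒ 5x-1y-23=0] ∩ [|A−(9, 22)|²=26]]
2. A_y = 17  [[AB ⟂ BC ⇒ 5x-1y-23=0] ∩ [|A−(9, 22)|²=26]]
   so A = (8, 17)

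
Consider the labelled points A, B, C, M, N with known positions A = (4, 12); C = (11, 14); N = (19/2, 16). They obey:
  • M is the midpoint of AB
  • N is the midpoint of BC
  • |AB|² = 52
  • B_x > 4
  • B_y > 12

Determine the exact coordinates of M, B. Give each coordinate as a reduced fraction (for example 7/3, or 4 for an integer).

M = (6, 15)
B = (8, 18)

1. B_x = 8  [B = 2·N−C = 2·(19/2, 16)−(11, 14)]
2. B_y = 18  [B = 2·N−C = 2·(19/2, 16)−(11, 14)]
   so B = (8, 18)
3. M_x = 6  [2·M = A+B = (4, 12)+(8, 18)]
4. M_y = 15  [2·M = A+B = (4, 12)+(8, 18)]
   so M = (6, 15)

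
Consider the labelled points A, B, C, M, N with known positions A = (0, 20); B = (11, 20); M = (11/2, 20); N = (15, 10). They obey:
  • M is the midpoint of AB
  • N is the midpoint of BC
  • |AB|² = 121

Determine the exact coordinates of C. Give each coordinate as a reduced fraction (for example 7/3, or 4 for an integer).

1. C_x = 19  [C = 2·N−B = 2·(15, 10)−(11, 20)]
2. C_y = 0  [C = 2·N−B = 2·(15, 10)−(11, 20)]
   so C = (19, 0)

C = (19, 0)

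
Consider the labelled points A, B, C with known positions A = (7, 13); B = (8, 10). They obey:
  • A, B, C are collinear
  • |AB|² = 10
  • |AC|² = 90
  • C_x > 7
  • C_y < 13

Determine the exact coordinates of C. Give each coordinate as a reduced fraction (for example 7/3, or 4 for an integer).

C = (10, 4)

1. C_x = 10  [[A, B, C are collinear ⇒ 3x+1y-34=0] ∩ [|C−(7, 13)|²=90]]
2. C_y = 4  [[A, B, C are collinear ⇒ 3x+1y-34=0] ∩ [|C−(7, 13)|²=90]]
   so C = (10, 4)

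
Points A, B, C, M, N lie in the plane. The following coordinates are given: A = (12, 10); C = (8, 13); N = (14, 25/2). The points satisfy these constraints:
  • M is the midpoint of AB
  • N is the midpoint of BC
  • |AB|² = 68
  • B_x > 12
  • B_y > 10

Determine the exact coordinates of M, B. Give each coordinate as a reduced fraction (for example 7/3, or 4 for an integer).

M = (16, 11)
B = (20, 12)

1. B_x = 20  [B = 2·N−C = 2·(14, 25/2)−(8, 13)]
2. B_y = 12  [B = 2·N−C = 2·(14, 25/2)−(8, 13)]
   so B = (20, 12)
3. M_x = 16  [2·M = A+B = (12, 10)+(20, 12)]
4. M_y = 11  [2·M = A+B = (12, 10)+(20, 12)]
   so M = (16, 11)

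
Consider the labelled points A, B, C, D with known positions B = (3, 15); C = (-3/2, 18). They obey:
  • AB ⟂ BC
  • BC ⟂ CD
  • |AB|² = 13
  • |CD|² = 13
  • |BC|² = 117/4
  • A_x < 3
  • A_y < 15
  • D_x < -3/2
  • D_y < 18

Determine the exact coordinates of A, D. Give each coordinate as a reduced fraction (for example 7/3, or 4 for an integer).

1. A_x = 1  [[AB ⟂ BC ⇒ 9/2x-3y+63/2=0] ∩ [|A−(3, 15)|²=13]]
2. A_y = 12  [[AB ⟂ BC ⇒ 9/2x-3y+63/2=0] ∩ [|A−(3, 15)|²=13]]
   so A = (1, 12)
3. D_x = -7/2  [[BC ⟂ CD ⇒ -9/2x+3y-243/4=0] ∩ [|D−(-3/2, 18)|²=13]]
4. D_y = 15  [[BC ⟂ CD ⇒ -9/2x+3y-243/4=0] ∩ [|D−(-3/2, 18)|²=13]]
   so D = (-7/2, 15)

A = (1, 12)
D = (-7/2, 15)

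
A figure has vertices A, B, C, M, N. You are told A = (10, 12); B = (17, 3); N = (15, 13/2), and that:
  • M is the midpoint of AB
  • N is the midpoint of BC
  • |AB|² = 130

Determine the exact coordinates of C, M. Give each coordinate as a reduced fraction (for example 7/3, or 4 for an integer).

C = (13, 10)
M = (27/2, 15/2)

1. M_x = 27/2  [2·M = A+B = (10, 12)+(17, 3)]
2. M_y = 15/2  [2·M = A+B = (10, 12)+(17, 3)]
   so M = (27/2, 15/2)
3. C_x = 13  [C = 2·N−B = 2·(15, 13/2)−(17, 3)]
4. C_y = 10  [C = 2·N−B = 2·(15, 13/2)−(17, 3)]
   so C = (13, 10)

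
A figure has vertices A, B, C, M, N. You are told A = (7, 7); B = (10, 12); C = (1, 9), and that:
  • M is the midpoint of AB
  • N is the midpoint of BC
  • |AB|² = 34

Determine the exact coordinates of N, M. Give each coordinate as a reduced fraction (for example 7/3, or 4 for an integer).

N = (11/2, 21/2)
M = (17/2, 19/2)

1. M_x = 17/2  [2·M = A+B = (7, 7)+(10, 12)]
2. M_y = 19/2  [2·M = A+B = (7, 7)+(10, 12)]
   so M = (17/2, 19/2)
3. N_x = 11/2  [2·N = B+C = (10, 12)+(1, 9)]
4. N_y = 21/2  [2·N = B+C = (10, 12)+(1, 9)]
   so N = (11/2, 21/2)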